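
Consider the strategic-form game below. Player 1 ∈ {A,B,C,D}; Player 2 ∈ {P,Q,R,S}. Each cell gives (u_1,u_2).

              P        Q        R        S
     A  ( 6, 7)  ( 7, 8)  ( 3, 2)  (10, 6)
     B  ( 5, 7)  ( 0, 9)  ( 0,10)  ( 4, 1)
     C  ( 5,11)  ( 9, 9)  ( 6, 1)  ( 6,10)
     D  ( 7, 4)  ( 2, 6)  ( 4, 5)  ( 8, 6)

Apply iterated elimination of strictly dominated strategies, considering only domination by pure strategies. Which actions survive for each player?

P1 drop B (A beats it: P:6>5 Q:7>0 R:3>0 S:10>4)
P2 drop R (Q beats it: A:8>2 C:9>1 D:6>5)
P1→{A,C,D} P2→{P,Q,S}

Remaining: P1:{A,C,D} P2:{P,Q,S}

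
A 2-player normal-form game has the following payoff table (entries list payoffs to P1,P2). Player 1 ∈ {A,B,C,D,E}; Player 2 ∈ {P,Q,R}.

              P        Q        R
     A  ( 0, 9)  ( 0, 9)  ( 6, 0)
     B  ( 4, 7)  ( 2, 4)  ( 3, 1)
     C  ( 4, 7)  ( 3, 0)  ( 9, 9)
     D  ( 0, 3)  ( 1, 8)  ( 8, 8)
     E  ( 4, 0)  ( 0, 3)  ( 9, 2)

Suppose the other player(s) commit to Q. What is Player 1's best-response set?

u_1(A vs Q) = 0
u_1(B vs Q) = 2
u_1(C vs Q) = 3
u_1(D vs Q) = 1
u_1(E vs Q) = 0
max payoff 3 at {C}

BR_1 = {C}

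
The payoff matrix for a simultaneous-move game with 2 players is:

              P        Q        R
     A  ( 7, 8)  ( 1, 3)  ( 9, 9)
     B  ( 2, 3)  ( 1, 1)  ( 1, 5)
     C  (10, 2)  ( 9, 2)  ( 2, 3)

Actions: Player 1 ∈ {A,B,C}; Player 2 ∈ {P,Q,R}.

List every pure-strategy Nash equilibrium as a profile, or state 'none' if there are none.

(A,P): not NE [P1→C gives 10>7; P2→R gives 9>8]
(A,Q): not NE [P1→C gives 9>1; P2→R gives 9>3]
(A,R): NE
(B,P): not NE [P1→C gives 10>2; P2→R gives 5>3]
(B,Q): not NE [P1→C gives 9>1; P2→R gives 5>1]
(B,R): not NE [P1→A gives 9>1]
(C,P): not NE [P2→R gives 3>2]
(C,Q): not NE [P2→R gives 3>2]
(C,R): not NE [P1→A gives 9>2]

NE set: (A,R)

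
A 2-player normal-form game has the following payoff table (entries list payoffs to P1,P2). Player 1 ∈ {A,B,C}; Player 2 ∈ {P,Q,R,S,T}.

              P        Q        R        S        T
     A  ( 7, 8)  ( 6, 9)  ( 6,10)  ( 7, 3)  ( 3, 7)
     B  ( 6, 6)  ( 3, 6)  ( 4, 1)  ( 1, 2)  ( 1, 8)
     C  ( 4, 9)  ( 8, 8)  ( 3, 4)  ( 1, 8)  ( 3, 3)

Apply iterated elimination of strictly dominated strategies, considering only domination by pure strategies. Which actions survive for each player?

IESDS → P1:{A,C} P2:{P,Q,R}

P1 drop B (A beats it: P:7>6 Q:6>3 R:6>4 S:7>1 T:3>1)
P2 drop S (P beats it: A:8>3 C:9>8)
P2 drop T (P beats it: A:8>7 C:9>3)
P1→{A,C} P2→{P,Q,R}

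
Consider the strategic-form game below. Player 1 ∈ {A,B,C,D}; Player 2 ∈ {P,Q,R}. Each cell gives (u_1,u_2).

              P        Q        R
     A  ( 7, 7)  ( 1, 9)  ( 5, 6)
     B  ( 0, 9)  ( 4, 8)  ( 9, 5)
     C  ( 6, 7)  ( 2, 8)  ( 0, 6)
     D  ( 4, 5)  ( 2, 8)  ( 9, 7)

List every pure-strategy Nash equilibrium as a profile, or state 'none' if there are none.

(A,P): not NE [P2→Q gives 9>7]
(A,Q): not NE [P1→B gives 4>1]
(A,R): not NE [P1→D gives 9>5; P2→Q gives 9>6]
(B,P): not NE [P1→A gives 7>0]
(B,Q): not NE [P2→P gives 9>8]
(B,R): not NE [P2→P gives 9>5]
(C,P): not NE [P1→A gives 7>6; P2→Q gives 8>7]
(C,Q): not NE [P1→B gives 4>2]
(C,R): not NE [P1→D gives 9>0; P2→Q gives 8>6]
(D,P): not NE [P1→A gives 7>4; P2→Q gives 8>5]
(D,Q): not NE [P1→B gives 4>2]
(D,R): not NE [P2→Q gives 8>7]

No pure NE.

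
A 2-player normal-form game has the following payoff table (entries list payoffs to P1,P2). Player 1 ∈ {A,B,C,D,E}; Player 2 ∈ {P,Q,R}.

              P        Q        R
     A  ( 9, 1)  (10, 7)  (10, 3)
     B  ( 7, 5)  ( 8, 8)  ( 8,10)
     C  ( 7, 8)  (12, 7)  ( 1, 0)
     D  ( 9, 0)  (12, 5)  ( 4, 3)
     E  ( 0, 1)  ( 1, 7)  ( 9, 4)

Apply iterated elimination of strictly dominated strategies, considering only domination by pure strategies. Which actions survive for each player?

Remaining: P1:{A,C,D} P2:{P,Q}

P1 drop B (A beats it: P:9>7 Q:10>8 R:10>8)
P1 drop E (A beats it: P:9>0 Q:10>1 R:10>9)
P2 drop R (Q beats it: A:7>3 C:7>0 D:5>3)
P1→{A,C,D} P2→{P,Q}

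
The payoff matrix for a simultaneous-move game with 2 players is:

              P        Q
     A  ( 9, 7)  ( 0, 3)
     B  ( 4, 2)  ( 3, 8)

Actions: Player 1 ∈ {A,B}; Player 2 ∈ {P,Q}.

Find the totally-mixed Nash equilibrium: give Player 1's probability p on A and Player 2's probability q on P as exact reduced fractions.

P1 mixes 3/5 on A; P2 mixes 3/8 on P

P1 indiff ⇒ q·9+(1-q)·0 = q·4+(1-q)·3 ⇒ q(5) = (1-q)(3) ⇒ q = 3/8
P2 indiff ⇒ p·7+(1-p)·2 = p·3+(1-p)·8 ⇒ p(4) = (1-p)(6) ⇒ p = 3/5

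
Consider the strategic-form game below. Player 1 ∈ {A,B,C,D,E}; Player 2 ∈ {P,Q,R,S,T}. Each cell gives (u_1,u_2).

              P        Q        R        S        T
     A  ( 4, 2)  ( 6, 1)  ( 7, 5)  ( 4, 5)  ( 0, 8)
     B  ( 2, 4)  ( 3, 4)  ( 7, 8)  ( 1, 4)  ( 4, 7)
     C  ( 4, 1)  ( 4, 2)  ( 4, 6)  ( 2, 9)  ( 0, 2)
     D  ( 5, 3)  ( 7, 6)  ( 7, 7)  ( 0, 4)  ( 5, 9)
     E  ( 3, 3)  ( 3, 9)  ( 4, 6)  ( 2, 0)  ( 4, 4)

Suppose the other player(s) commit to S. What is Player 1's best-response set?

u_1(A vs S) = 4
u_1(B vs S) = 1
u_1(C vs S) = 2
u_1(D vs S) = 0
u_1(E vs S) = 2
max payoff 4 at {A}

P1 best: {A}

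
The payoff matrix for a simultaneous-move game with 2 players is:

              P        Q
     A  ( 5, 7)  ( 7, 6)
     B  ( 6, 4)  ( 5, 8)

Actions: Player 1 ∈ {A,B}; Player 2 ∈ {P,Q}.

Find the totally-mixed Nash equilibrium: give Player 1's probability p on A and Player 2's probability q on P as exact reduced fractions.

P1 indiff ⇒ q·5+(1-q)·7 = q·6+(1-q)·5 ⇒ q(-1) = (1-q)(-2) ⇒ q = 2/3
P2 indiff ⇒ p·7+(1-p)·4 = p·6+(1-p)·8 ⇒ p(1) = (1-p)(4) ⇒ p = 4/5

p=4/5, q=2/3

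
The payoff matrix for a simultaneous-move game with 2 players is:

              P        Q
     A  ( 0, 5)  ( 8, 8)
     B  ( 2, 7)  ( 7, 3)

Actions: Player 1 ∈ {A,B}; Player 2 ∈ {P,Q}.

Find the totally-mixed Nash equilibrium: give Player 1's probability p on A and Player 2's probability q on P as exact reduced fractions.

(p,q) = (4/7, 1/3)

P1 indiff ⇒ q·0+(1-q)·8 = q·2+(1-q)·7 ⇒ q(-2) = (1-q)(-1) ⇒ q = 1/3
P2 indiff ⇒ p·5+(1-p)·7 = p·8+(1-p)·3 ⇒ p(-3) = (1-p)(-4) ⇒ p = 4/7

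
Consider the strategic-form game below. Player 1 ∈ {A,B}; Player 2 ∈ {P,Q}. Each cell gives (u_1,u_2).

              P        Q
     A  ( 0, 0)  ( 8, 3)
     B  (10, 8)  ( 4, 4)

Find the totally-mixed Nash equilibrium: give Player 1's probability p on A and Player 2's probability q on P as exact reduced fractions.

P1 mixes 4/7 on A; P2 mixes 2/7 on P

P1 indiff ⇒ q·0+(1-q)·8 = q·10+(1-q)·4 ⇒ q(-10) = (1-q)(-4) ⇒ q = 2/7
P2 indiff ⇒ p·0+(1-p)·8 = p·3+(1-p)·4 ⇒ p(-3) = (1-p)(-4) ⇒ p = 4/7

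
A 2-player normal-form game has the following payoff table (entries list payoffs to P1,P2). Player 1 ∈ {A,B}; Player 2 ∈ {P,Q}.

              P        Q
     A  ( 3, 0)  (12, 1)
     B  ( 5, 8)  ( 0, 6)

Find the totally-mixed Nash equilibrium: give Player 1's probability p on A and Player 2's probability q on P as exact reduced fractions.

P1 indiff ⇒ q·3+(1-q)·12 = q·5+(1-q)·0 ⇒ q(-2) = (1-q)(-12) ⇒ q = 6/7
P2 indiff ⇒ p·0+(1-p)·8 = p·1+(1-p)·6 ⇒ p(-1) = (1-p)(-2) ⇒ p = 2/3

p=2/3, q=6/7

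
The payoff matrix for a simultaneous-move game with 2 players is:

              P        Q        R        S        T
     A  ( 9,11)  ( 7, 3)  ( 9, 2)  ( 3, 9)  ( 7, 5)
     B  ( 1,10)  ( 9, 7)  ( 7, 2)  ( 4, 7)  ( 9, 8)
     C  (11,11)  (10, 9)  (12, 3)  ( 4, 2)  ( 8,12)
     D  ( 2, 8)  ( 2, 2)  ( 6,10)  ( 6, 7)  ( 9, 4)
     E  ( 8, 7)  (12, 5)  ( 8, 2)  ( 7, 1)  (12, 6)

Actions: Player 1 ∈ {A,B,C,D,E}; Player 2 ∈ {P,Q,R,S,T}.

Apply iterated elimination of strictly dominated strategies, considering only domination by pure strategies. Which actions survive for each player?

IESDS → P1:{C,E} P2:{P,T}

P1 drop A (C beats it: P:11>9 Q:10>7 R:12>9 S:4>3 T:8>7)
P1 drop B (E beats it: P:8>1 Q:12>9 R:8>7 S:7>4 T:12>9)
P1 drop D (E beats it: P:8>2 Q:12>2 R:8>6 S:7>6 T:12>9)
P2 drop Q (P beats it: C:11>9 E:7>5)
P2 drop R (P beats it: C:11>3 E:7>2)
P2 drop S (P beats it: C:11>2 E:7>1)
P1→{C,E} P2→{P,T}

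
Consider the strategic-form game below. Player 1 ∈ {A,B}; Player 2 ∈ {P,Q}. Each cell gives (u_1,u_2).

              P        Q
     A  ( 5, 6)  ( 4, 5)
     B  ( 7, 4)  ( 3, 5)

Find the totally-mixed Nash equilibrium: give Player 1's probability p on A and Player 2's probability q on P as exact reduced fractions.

P1 indiff ⇒ q·5+(1-q)·4 = q·7+(1-q)·3 ⇒ q(-2) = (1-q)(-1) ⇒ q = 1/3
P2 indiff ⇒ p·6+(1-p)·4 = p·5+(1-p)·5 ⇒ p(1) = (1-p)(1) ⇒ p = 1/2

p=1/2, q=1/3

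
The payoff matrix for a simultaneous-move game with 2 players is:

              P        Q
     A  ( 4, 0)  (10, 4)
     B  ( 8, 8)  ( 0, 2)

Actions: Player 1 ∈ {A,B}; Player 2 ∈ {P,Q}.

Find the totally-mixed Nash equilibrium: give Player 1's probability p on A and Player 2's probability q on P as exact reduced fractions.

P1 mixes 3/5 on A; P2 mixes 5/7 on P

P1 indiff ⇒ q·4+(1-q)·10 = q·8+(1-q)·0 ⇒ q(-4) = (1-q)(-10) ⇒ q = 5/7
P2 indiff ⇒ p·0+(1-p)·8 = p·4+(1-p)·2 ⇒ p(-4) = (1-p)(-6) ⇒ p = 3/5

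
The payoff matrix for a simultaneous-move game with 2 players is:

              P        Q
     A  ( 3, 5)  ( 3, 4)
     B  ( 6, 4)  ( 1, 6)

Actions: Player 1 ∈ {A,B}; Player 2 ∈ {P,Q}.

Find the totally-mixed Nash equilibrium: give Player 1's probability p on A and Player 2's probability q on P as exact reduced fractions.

P1 indiff ⇒ q·3+(1-q)·3 = q·6+(1-q)·1 ⇒ q(-3) = (1-q)(-2) ⇒ q = 2/5
P2 indiff ⇒ p·5+(1-p)·4 = p·4+(1-p)·6 ⇒ p(1) = (1-p)(2) ⇒ p = 2/3

(p,q) = (2/3, 2/5)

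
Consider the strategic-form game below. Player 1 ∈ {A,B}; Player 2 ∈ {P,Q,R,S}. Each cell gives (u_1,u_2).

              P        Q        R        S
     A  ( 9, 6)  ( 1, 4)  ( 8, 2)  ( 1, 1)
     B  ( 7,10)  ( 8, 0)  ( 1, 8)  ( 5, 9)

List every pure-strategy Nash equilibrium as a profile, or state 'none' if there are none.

PSNE = {(A,P)}

(A,P): NE
(A,Q): not NE [P1→B gives 8>1; P2→P gives 6>4]
(A,R): not NE [P2→P gives 6>2]
(A,S): not NE [P1→B gives 5>1; P2→P gives 6>1]
(B,P): not NE [P1→A gives 9>7]
(B,Q): not NE [P2→P gives 10>0]
(B,R): not NE [P1→A gives 8>1; P2→P gives 10>8]
(B,S): not NE [P2→P gives 10>9]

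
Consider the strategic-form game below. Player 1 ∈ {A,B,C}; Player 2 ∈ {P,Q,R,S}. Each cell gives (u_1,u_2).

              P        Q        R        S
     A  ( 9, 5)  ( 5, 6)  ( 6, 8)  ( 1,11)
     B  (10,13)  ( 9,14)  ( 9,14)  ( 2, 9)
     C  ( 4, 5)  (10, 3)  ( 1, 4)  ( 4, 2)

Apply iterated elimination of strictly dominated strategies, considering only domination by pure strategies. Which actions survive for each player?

P1 drop A (B beats it: P:10>9 Q:9>5 R:9>6 S:2>1)
P2 drop S (P beats it: B:13>9 C:5>2)
P1→{B,C} P2→{P,Q,R}

IESDS → P1:{B,C} P2:{P,Q,R}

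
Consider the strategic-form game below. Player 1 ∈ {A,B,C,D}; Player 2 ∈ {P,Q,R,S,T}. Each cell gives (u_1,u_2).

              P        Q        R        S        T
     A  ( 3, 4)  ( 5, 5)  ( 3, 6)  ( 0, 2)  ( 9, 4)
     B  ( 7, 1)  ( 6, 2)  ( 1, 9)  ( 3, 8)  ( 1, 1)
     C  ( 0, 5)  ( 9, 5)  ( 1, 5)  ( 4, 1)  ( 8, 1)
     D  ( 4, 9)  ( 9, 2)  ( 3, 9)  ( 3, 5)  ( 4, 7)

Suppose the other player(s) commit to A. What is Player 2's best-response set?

u_2(P vs A) = 4
u_2(Q vs A) = 5
u_2(R vs A) = 6
u_2(S vs A) = 2
u_2(T vs A) = 4
max payoff 6 at {R}

P2 best: {R}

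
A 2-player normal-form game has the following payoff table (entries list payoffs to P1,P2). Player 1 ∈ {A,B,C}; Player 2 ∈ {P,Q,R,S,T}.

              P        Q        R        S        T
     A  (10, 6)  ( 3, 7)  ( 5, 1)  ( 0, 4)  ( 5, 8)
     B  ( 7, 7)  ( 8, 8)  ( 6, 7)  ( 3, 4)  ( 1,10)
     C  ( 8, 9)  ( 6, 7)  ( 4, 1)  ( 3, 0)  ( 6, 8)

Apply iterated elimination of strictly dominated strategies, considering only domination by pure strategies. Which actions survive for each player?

P2 drop Q (T beats it: A:8>7 B:10>8 C:8>7)
P2 drop R (T beats it: A:8>1 B:10>7 C:8>1)
P2 drop S (P beats it: A:6>4 B:7>4 C:9>0)
P1 drop B (A beats it: P:10>7 T:5>1)
P1→{A,C} P2→{P,T}

Remaining: P1:{A,C} P2:{P,T}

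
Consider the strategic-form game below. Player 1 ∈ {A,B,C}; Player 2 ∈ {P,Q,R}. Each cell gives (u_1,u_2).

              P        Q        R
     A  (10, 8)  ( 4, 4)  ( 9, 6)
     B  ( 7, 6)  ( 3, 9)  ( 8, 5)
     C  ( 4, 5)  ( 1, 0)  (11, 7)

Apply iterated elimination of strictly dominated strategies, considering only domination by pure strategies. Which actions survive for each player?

Survivors P1:{A,C} P2:{P,R}

P1 drop B (A beats it: P:10>7 Q:4>3 R:9>8)
P2 drop Q (P beats it: A:8>4 C:5>0)
P1→{A,C} P2→{P,R}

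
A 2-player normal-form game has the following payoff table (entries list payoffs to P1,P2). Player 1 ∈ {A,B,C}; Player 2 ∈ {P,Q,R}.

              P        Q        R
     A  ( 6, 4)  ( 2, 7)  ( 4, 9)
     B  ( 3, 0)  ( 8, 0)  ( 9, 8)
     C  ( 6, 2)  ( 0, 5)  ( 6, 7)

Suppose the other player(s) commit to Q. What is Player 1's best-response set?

u_1(A vs Q) = 2
u_1(B vs Q) = 8
u_1(C vs Q) = 0
max payoff 8 at {B}

argmax u_1 = {B}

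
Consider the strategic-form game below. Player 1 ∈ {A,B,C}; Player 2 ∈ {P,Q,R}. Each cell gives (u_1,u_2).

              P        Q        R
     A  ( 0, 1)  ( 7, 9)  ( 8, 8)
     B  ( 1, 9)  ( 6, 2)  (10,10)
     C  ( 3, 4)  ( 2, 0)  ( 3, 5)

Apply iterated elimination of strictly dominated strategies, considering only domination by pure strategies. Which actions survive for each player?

IESDS → P1:{A,B} P2:{Q,R}

P2 drop P (R beats it: A:8>1 B:10>9 C:5>4)
P1 drop C (A beats it: Q:7>2 R:8>3)
P1→{A,B} P2→{Q,R}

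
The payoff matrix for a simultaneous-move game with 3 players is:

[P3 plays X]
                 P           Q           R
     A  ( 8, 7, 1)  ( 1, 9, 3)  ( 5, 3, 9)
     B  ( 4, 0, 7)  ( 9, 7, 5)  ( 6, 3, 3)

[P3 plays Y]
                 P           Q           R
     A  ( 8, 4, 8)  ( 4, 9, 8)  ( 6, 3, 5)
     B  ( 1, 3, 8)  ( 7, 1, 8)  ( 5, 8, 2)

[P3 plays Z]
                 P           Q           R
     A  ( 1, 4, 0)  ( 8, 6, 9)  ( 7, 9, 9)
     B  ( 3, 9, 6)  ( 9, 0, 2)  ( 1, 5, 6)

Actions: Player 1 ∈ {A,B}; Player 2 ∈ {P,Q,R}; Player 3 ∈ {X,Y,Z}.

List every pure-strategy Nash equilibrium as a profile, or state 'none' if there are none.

(A,P,X): not NE [P2→Q gives 9>7; P3→Y gives 8>1]
(A,P,Y): not NE [P2→Q gives 9>4]
(A,P,Z): not NE [P1→B gives 3>1; P2→R gives 9>4; P3→Y gives 8>0]
(A,Q,X): not NE [P1→B gives 9>1; P3→Z gives 9>3]
(A,Q,Y): not NE [P1→B gives 7>4; P3→Z gives 9>8]
(A,Q,Z): not NE [P1→B gives 9>8; P2→R gives 9>6]
(A,R,X): not NE [P1→B gives 6>5; P2→Q gives 9>3]
(A,R,Y): not NE [P2→Q gives 9>3; P3→Z gives 9>5]
(A,R,Z): NE
(B,P,X): not NE [P1→A gives 8>4; P2→Q gives 7>0; P3→Y gives 8>7]
(B,P,Y): not NE [P1→A gives 8>1; P2→R gives 8>3]
(B,P,Z): not NE [P3→Y gives 8>6]
(B,Q,X): not NE [P3→Y gives 8>5]
(B,Q,Y): not NE [P2→R gives 8>1]
(B,Q,Z): not NE [P2→P gives 9>0; P3→Y gives 8>2]
(B,R,X): not NE [P2→Q gives 7>3; P3→Z gives 6>3]
(B,R,Y): not NE [P1→A gives 6>5; P3→Z gives 6>2]
(B,R,Z): not NE [P1→A gives 7>1; P2→P gives 9>5]

Nash profiles: (A,R,Z)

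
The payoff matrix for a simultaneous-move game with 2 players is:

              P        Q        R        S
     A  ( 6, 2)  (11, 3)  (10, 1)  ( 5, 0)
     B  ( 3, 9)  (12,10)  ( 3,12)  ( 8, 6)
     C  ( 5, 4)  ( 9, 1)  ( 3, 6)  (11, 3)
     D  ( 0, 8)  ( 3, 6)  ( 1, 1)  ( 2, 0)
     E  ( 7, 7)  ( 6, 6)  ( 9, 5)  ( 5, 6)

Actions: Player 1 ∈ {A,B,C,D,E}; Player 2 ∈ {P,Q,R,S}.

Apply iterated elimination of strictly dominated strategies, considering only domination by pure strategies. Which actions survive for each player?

P1 drop D (A beats it: P:6>0 Q:11>3 R:10>1 S:5>2)
P2 drop S (P beats it: A:2>0 B:9>6 C:4>3 E:7>6)
P1 drop C (A beats it: P:6>5 Q:11>9 R:10>3)
P1→{A,B,E} P2→{P,Q,R}

IESDS → P1:{A,B,E} P2:{P,Q,R}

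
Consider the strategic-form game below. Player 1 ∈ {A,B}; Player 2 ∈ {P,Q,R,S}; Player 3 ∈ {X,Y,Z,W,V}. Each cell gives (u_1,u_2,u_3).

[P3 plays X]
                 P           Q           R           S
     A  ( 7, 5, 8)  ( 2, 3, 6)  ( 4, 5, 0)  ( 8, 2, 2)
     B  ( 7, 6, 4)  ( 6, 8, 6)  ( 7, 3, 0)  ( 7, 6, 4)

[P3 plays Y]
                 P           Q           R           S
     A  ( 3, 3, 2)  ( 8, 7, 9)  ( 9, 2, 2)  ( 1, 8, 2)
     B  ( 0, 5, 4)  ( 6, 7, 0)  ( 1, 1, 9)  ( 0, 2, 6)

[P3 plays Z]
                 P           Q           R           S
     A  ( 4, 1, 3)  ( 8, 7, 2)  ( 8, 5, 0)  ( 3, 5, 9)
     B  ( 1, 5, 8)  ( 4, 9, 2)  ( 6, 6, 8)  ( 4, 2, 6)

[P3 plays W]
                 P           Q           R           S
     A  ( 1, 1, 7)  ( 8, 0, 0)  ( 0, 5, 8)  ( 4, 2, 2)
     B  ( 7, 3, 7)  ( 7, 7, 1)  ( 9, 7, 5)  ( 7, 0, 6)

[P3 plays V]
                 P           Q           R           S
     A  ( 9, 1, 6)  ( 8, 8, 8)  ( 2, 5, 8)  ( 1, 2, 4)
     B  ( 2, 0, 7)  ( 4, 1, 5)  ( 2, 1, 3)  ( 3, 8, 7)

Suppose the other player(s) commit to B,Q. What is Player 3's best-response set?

u_3(X vs B,Q) = 6
u_3(Y vs B,Q) = 0
u_3(Z vs B,Q) = 2
u_3(W vs B,Q) = 1
u_3(V vs B,Q) = 5
max payoff 6 at {X}

P3 best: {X}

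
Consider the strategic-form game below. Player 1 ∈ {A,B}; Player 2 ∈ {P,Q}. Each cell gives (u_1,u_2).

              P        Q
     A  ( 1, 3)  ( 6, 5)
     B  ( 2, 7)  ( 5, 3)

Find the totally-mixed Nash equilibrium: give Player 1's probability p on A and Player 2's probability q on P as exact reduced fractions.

P1 indiff ⇒ q·1+(1-q)·6 = q·2+(1-q)·5 ⇒ q(-1) = (1-q)(-1) ⇒ q = 1/2
P2 indiff ⇒ p·3+(1-p)·7 = p·5+(1-p)·3 ⇒ p(-2) = (1-p)(-4) ⇒ p = 2/3

p=2/3, q=1/2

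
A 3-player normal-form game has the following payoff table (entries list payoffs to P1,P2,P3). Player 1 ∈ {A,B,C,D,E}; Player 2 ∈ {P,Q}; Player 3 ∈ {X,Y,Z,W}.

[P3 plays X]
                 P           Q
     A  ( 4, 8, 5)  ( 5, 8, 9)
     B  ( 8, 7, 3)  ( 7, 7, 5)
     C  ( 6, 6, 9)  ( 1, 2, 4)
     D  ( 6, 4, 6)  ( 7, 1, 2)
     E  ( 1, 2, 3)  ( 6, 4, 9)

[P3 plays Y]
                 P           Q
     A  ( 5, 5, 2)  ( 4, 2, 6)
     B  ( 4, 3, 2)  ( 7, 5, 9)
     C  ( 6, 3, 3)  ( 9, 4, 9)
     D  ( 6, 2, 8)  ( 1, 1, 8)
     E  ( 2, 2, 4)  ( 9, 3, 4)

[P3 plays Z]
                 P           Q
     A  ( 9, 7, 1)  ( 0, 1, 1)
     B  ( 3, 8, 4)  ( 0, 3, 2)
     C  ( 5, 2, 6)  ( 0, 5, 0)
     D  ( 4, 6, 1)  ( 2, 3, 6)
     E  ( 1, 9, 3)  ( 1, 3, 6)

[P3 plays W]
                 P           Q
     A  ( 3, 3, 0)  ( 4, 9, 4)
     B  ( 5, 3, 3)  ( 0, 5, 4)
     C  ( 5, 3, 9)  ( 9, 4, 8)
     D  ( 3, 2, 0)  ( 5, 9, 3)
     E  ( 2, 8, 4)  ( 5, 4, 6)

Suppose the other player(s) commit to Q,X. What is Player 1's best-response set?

BR_1 = {B,D}

u_1(A vs Q,X) = 5
u_1(B vs Q,X) = 7
u_1(C vs Q,X) = 1
u_1(D vs Q,X) = 7
u_1(E vs Q,X) = 6
max payoff 7 at {B,D}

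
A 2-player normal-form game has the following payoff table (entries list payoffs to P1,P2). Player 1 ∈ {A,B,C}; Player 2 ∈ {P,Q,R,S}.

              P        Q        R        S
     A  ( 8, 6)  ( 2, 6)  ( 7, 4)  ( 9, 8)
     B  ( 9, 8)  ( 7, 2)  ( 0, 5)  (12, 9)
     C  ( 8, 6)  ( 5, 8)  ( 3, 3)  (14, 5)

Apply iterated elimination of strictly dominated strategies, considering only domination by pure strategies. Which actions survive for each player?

P2 drop R (P beats it: A:6>4 B:8>5 C:6>3)
P1 drop A (B beats it: P:9>8 Q:7>2 S:12>9)
P1→{B,C} P2→{P,Q,S}

Survivors P1:{B,C} P2:{P,Q,S}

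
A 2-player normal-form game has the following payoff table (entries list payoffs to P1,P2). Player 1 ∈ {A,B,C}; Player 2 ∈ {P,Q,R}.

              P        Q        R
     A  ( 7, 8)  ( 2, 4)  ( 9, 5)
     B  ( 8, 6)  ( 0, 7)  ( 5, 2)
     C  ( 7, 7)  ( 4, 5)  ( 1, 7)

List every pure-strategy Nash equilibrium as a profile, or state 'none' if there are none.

Equilibria: none

(A,P): not NE [P1→B gives 8>7]
(A,Q): not NE [P1→C gives 4>2; P2→P gives 8>4]
(A,R): not NE [P2→P gives 8>5]
(B,P): not NE [P2→Q gives 7>6]
(B,Q): not NE [P1→C gives 4>0]
(B,R): not NE [P1→A gives 9>5; P2→Q gives 7>2]
(C,P): not NE [P1→B gives 8>7]
(C,Q): not NE [P2→R gives 7>5]
(C,R): not NE [P1→A gives 9>1]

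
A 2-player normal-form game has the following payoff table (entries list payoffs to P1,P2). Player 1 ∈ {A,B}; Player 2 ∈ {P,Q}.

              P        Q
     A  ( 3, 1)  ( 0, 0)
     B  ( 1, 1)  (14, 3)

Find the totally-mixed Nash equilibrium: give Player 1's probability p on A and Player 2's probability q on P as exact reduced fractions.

P1 indiff ⇒ q·3+(1-q)·0 = q·1+(1-q)·14 ⇒ q(2) = (1-q)(14) ⇒ q = 7/8
P2 indiff ⇒ p·1+(1-p)·1 = p·0+(1-p)·3 ⇒ p(1) = (1-p)(2) ⇒ p = 2/3

P1 mixes 2/3 on A; P2 mixes 7/8 on P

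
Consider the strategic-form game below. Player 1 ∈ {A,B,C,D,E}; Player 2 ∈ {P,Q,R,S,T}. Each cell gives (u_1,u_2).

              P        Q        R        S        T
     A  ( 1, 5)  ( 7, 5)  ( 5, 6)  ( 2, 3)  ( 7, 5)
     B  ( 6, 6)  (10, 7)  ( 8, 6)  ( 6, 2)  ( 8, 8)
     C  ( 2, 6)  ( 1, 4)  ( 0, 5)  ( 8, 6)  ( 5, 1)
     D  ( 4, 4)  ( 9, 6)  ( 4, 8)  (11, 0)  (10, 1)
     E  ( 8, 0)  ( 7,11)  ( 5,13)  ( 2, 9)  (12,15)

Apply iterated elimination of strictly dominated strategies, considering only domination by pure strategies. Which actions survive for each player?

Survivors P1:{B,D,E} P2:{Q,R,T}

P1 drop A (B beats it: P:6>1 Q:10>7 R:8>5 S:6>2 T:8>7)
P1 drop C (D beats it: P:4>2 Q:9>1 R:4>0 S:11>8 T:10>5)
P2 drop P (Q beats it: B:7>6 D:6>4 E:11>0)
P2 drop S (Q beats it: B:7>2 D:6>0 E:11>9)
P1→{B,D,E} P2→{Q,R,T}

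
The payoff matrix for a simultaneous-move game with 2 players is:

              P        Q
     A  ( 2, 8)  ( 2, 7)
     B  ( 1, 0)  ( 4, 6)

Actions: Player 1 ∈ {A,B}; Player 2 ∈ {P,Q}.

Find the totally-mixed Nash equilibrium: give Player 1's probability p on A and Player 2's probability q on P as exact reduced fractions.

P1 indiff ⇒ q·2+(1-q)·2 = q·1+(1-q)·4 ⇒ q(1) = (1-q)(2) ⇒ q = 2/3
P2 indiff ⇒ p·8+(1-p)·0 = p·7+(1-p)·6 ⇒ p(1) = (1-p)(6) ⇒ p = 6/7

(p,q) = (6/7, 2/3)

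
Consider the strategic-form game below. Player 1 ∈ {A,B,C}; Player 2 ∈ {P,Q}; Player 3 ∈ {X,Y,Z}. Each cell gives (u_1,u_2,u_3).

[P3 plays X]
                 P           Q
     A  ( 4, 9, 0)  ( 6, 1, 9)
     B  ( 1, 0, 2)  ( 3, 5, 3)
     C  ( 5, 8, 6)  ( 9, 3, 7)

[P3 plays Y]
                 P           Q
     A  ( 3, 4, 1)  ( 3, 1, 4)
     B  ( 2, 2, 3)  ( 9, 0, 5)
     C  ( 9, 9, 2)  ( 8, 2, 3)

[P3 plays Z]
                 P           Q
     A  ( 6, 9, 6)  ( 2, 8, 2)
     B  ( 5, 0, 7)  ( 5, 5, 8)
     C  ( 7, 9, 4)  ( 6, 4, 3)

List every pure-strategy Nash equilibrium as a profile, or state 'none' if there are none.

PSNE = {(C,P,X)}

(A,P,X): not NE [P1→C gives 5>4; P3→Z gives 6>0]
(A,P,Y): not NE [P1→C gives 9>3; P3→Z gives 6>1]
(A,P,Z): not NE [P1→C gives 7>6]
(A,Q,X): not NE [P1→C gives 9>6; P2→P gives 9>1]
(A,Q,Y): not NE [P1→B gives 9>3; P2→P gives 4>1; P3→X gives 9>4]
(A,Q,Z): not NE [P1→C gives 6>2; P2→P gives 9>8; P3→X gives 9>2]
(B,P,X): not NE [P1→C gives 5>1; P2→Q gives 5>0; P3→Z gives 7>2]
(B,P,Y): not NE [P1→C gives 9>2; P3→Z gives 7>3]
(B,P,Z): not NE [P1→C gives 7>5; P2→Q gives 5>0]
(B,Q,X): not NE [P1→C gives 9>3; P3→Z gives 8>3]
(B,Q,Y): not NE [P2→P gives 2>0; P3→Z gives 8>5]
(B,Q,Z): not NE [P1→C gives 6>5]
(C,P,X): NE
(C,P,Y): not NE [P3→X gives 6>2]
(C,P,Z): not NE [P3→X gives 6>4]
(C,Q,X): not NE [P2→P gives 8>3]
(C,Q,Y): not NE [P1→B gives 9>8; P2→P gives 9>2; P3→X gives 7>3]
(C,Q,Z): not NE [P2→P gives 9>4; P3→X gives 7>3]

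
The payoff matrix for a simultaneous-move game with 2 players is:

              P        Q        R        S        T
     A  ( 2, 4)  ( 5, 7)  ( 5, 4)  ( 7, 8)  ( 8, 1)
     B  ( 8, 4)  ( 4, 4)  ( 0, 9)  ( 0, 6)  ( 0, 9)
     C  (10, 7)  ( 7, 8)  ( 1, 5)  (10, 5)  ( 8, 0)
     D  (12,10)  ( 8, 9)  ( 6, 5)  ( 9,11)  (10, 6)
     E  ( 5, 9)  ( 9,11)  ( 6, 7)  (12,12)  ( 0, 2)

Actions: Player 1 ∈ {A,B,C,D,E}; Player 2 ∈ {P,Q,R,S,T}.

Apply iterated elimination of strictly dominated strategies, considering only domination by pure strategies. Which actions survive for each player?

P1 drop A (D beats it: P:12>2 Q:8>5 R:6>5 S:9>7 T:10>8)
P1 drop B (C beats it: P:10>8 Q:7>4 R:1>0 S:10>0 T:8>0)
P2 drop R (P beats it: C:7>5 D:10>5 E:9>7)
P2 drop T (P beats it: C:7>0 D:10>6 E:9>2)
P1→{C,D,E} P2→{P,Q,S}

Remaining: P1:{C,D,E} P2:{P,Q,S}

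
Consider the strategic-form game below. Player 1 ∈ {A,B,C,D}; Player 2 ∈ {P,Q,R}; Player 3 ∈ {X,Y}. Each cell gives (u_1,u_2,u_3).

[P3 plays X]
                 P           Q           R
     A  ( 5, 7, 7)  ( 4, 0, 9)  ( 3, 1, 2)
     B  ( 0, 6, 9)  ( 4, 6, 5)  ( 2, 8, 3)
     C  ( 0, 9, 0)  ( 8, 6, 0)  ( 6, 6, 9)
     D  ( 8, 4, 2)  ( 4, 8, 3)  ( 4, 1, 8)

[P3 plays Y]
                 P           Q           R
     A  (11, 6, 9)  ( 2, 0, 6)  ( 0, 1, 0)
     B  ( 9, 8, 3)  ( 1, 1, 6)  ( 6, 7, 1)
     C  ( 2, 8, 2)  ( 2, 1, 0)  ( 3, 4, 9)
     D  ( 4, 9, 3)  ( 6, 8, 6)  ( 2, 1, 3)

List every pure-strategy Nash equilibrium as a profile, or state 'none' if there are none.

(A,P,X): not NE [P1→D gives 8>5; P3→Y gives 9>7]
(A,P,Y): NE
(A,Q,X): not NE [P1→C gives 8>4; P2→P gives 7>0]
(A,Q,Y): not NE [P1→D gives 6>2; P2→P gives 6>0; P3→X gives 9>6]
(A,R,X): not NE [P1→C gives 6>3; P2→P gives 7>1]
(A,R,Y): not NE [P1→B gives 6>0; P2→P gives 6>1; P3→X gives 2>0]
(B,P,X): not NE [P1→D gives 8>0; P2→R gives 8>6]
(B,P,Y): not NE [P1→A gives 11>9; P3→X gives 9>3]
(B,Q,X): not NE [P1→C gives 8>4; P2→R gives 8>6; P3→Y gives 6>5]
(B,Q,Y): not NE [P1→D gives 6>1; P2→P gives 8>1]
(B,R,X): not NE [P1→C gives 6>2]
(B,R,Y): not NE [P2→P gives 8>7; P3→X gives 3>1]
(C,P,X): not NE [P1→D gives 8>0; P3→Y gives 2>0]
(C,P,Y): not NE [P1→A gives 11>2]
(C,Q,X): not NE [P2→P gives 9>6]
(C,Q,Y): not NE [P1→D gives 6>2; P2→P gives 8>1]
(C,R,X): not NE [P2→P gives 9>6]
(C,R,Y): not NE [P1→B gives 6>3; P2→P gives 8>4]
(D,P,X): not NE [P2→Q gives 8>4; P3→Y gives 3>2]
(D,P,Y): not NE [P1→A gives 11>4]
(D,Q,X): not NE [P1→C gives 8>4; P3→Y gives 6>3]
(D,Q,Y): not NE [P2→P gives 9>8]
(D,R,X): not NE [P1→C gives 6>4; P2→Q gives 8>1]
(D,R,Y): not NE [P1→B gives 6>2; P2→P gives 9>1; P3→X gives 8>3]

NE set: (A,P,Y)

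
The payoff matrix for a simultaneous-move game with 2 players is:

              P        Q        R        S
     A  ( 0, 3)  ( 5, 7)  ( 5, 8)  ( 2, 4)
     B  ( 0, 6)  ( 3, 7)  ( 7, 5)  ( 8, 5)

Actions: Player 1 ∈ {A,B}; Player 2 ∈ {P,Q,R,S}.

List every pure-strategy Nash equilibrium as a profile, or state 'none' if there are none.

(A,P): not NE [P2→R gives 8>3]
(A,Q): not NE [P2→R gives 8>7]
(A,R): not NE [P1→B gives 7>5]
(A,S): not NE [P1→B gives 8>2; P2→R gives 8>4]
(B,P): not NE [P2→Q gives 7>6]
(B,Q): not NE [P1→A gives 5>3]
(B,R): not NE [P2→Q gives 7>5]
(B,S): not NE [P2→Q gives 7>5]

No pure NE.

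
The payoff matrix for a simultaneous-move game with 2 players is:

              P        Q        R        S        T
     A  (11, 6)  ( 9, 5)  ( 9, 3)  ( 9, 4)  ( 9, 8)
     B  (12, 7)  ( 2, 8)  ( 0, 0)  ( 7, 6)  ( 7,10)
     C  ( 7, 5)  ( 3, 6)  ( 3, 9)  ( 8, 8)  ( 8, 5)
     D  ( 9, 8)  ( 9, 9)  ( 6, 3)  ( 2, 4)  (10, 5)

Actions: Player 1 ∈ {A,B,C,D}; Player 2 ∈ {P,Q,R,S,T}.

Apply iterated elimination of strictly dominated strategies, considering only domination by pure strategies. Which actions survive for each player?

P1 drop C (A beats it: P:11>7 Q:9>3 R:9>3 S:9>8 T:9>8)
P2 drop R (P beats it: A:6>3 B:7>0 D:8>3)
P2 drop S (P beats it: A:6>4 B:7>6 D:8>4)
P1→{A,B,D} P2→{P,Q,T}

Survivors P1:{A,B,D} P2:{P,Q,T}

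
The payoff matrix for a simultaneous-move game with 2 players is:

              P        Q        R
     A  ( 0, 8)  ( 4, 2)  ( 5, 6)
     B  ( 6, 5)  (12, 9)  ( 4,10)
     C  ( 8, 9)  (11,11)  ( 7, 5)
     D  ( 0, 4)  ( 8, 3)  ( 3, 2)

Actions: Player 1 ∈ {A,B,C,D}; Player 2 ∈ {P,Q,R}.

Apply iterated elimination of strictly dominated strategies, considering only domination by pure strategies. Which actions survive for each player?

Remaining: P1:{B,C} P2:{Q,R}

P1 drop A (C beats it: P:8>0 Q:11>4 R:7>5)
P1 drop D (B beats it: P:6>0 Q:12>8 R:4>3)
P2 drop P (Q beats it: B:9>5 C:11>9)
P1→{B,C} P2→{Q,R}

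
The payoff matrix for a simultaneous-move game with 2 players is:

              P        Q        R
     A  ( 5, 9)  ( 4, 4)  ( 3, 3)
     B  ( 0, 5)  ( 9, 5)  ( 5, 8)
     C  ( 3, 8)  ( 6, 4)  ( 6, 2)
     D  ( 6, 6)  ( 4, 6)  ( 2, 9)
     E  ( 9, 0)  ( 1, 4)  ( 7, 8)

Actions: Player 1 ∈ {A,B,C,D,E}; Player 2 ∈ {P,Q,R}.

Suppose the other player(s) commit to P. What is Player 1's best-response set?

BR_1 = {E}

u_1(A vs P) = 5
u_1(B vs P) = 0
u_1(C vs P) = 3
u_1(D vs P) = 6
u_1(E vs P) = 9
max payoff 9 at {E}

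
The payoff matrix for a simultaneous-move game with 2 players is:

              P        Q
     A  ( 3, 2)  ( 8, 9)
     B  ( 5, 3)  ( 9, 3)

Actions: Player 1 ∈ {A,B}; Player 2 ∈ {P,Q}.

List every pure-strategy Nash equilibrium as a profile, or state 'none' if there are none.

PSNE = {(B,P), (B,Q)}

(A,P): not NE [P1→B gives 5>3; P2→Q gives 9>2]
(A,Q): not NE [P1→B gives 9>8]
(B,P): NE
(B,Q): NE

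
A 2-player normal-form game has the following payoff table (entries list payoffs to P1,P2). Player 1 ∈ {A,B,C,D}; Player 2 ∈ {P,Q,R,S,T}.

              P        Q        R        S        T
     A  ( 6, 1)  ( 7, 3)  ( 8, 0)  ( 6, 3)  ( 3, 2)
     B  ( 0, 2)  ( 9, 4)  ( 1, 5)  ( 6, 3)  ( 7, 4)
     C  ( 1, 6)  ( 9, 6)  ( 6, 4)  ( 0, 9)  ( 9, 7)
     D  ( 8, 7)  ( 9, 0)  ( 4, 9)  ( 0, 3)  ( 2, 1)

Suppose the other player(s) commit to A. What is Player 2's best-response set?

P2 best: {Q,S}

u_2(P vs A) = 1
u_2(Q vs A) = 3
u_2(R vs A) = 0
u_2(S vs A) = 3
u_2(T vs A) = 2
max payoff 3 at {Q,S}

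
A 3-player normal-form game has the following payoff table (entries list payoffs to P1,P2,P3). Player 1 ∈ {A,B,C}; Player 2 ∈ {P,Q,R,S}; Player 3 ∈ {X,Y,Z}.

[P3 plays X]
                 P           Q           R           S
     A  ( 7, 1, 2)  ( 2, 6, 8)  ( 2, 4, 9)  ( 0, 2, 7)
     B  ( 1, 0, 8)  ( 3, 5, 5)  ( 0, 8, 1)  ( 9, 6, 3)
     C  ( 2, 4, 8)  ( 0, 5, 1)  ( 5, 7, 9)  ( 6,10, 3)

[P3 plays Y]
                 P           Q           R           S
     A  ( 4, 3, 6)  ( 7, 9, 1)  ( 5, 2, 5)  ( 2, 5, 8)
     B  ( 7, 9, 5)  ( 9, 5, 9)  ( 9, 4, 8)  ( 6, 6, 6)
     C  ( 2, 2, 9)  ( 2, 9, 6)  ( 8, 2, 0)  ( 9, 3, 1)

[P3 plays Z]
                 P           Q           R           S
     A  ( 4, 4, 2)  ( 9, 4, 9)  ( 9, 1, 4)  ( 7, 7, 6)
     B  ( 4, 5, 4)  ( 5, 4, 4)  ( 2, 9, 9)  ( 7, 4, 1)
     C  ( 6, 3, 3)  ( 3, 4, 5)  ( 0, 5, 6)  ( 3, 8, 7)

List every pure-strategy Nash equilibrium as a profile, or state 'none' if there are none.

Equilibria: none

(A,P,X): not NE [P2→Q gives 6>1; P3→Y gives 6>2]
(A,P,Y): not NE [P1→B gives 7>4; P2→Q gives 9>3]
(A,P,Z): not NE [P1→C gives 6>4; P2→S gives 7>4; P3→Y gives 6>2]
(A,Q,X): not NE [P1→B gives 3>2; P3→Z gives 9>8]
(A,Q,Y): not NE [P1→B gives 9>7; P3→Z gives 9>1]
(A,Q,Z): not NE [P2→S gives 7>4]
(A,R,X): not NE [P1→C gives 5>2; P2→Q gives 6>4]
(A,R,Y): not NE [P1→B gives 9>5; P2→Q gives 9>2; P3→X gives 9>5]
(A,R,Z): not NE [P2→S gives 7>1; P3→X gives 9>4]
(A,S,X): not NE [P1→B gives 9>0; P2→Q gives 6>2; P3→Y gives 8>7]
(A,S,Y): not NE [P1→C gives 9>2; P2→Q gives 9>5]
(A,S,Z): not NE [P3→Y gives 8>6]
(B,P,X): not NE [P1→A gives 7>1; P2→R gives 8>0]
(B,P,Y): not NE [P3→X gives 8>5]
(B,P,Z): not NE [P1→C gives 6>4; P2→R gives 9>5; P3→X gives 8>4]
(B,Q,X): not NE [P2→R gives 8>5; P3→Y gives 9>5]
(B,Q,Y): not NE [P2→P gives 9>5]
(B,Q,Z): not NE [P1→A gives 9>5; P2→R gives 9>4; P3→Y gives 9>4]
(B,R,X): not NE [P1→C gives 5>0; P3→Z gives 9>1]
(B,R,Y): not NE [P2→P gives 9>4; P3→Z gives 9>8]
(B,R,Z): not NE [P1→A gives 9>2]
(B,S,X): not NE [P2→R gives 8>6; P3→Y gives 6>3]
(B,S,Y): not NE [P1→C gives 9>6; P2→P gives 9>6]
(B,S,Z): not NE [P2→R gives 9>4; P3→Y gives 6>1]
(C,P,X): not NE [P1→A gives 7>2; P2→S gives 10>4; P3→Y gives 9>8]
(C,P,Y): not NE [P1→B gives 7>2; P2→Q gives 9>2]
(C,P,Z): not NE [P2→S gives 8>3; P3→Y gives 9>3]
(C,Q,X): not NE [P1→B gives 3>0; P2→S gives 10>5; P3→Y gives 6>1]
(C,Q,Y): not NE [P1→B gives 9>2]
(C,Q,Z): not NE [P1→A gives 9>3; P2→S gives 8>4; P3→Y gives 6>5]
(C,R,X): not NE [P2→S gives 10>7]
(C,R,Y): not NE [P1→B gives 9>8; P2→Q gives 9>2; P3→X gives 9>0]
(C,R,Z): not NE [P1→A gives 9>0; P2→S gives 8>5; P3→X gives 9>6]
(C,S,X): not NE [P1→B gives 9>6; P3→Z gives 7>3]
(C,S,Y): not NE [P2→Q gives 9>3; P3→Z gives 7>1]
(C,S,Z): not NE [P1→B gives 7>3]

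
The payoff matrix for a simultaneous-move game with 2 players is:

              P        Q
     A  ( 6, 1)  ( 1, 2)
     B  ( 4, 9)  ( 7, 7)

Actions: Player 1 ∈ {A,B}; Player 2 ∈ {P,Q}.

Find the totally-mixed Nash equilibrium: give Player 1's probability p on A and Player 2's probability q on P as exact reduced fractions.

P1 indiff ⇒ q·6+(1-q)·1 = q·4+(1-q)·7 ⇒ q(2) = (1-q)(6) ⇒ q = 3/4
P2 indiff ⇒ p·1+(1-p)·9 = p·2+(1-p)·7 ⇒ p(-1) = (1-p)(-2) ⇒ p = 2/3

P1 mixes 2/3 on A; P2 mixes 3/4 on P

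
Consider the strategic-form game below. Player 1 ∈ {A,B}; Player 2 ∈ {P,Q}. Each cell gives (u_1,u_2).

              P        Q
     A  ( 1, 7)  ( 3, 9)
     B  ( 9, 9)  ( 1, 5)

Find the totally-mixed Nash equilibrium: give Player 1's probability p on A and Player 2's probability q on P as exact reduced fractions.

P1 mixes 2/3 on A; P2 mixes 1/5 on P

P1 indiff ⇒ q·1+(1-q)·3 = q·9+(1-q)·1 ⇒ q(-8) = (1-q)(-2) ⇒ q = 1/5
P2 indiff ⇒ p·7+(1-p)·9 = p·9+(1-p)·5 ⇒ p(-2) = (1-p)(-4) ⇒ p = 2/3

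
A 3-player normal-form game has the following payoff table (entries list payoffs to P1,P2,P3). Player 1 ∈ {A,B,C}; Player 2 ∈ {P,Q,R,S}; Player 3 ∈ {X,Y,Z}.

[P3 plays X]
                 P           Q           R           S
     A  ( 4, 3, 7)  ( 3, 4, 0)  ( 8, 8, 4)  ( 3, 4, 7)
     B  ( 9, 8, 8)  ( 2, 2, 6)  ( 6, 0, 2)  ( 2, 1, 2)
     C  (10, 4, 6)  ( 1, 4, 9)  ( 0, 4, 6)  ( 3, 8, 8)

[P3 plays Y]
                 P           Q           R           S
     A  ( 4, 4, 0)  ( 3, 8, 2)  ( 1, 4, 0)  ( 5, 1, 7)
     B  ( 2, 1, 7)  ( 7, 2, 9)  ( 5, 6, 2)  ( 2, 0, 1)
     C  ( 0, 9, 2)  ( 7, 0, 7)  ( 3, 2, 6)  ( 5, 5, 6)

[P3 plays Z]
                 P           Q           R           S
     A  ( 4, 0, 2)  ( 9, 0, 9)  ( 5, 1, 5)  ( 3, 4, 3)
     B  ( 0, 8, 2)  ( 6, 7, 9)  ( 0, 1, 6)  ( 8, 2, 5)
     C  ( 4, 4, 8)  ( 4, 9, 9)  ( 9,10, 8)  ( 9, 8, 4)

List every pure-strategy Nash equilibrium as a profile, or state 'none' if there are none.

(A,P,X): not NE [P1→C gives 10>4; P2→R gives 8>3]
(A,P,Y): not NE [P2→Q gives 8>4; P3→X gives 7>0]
(A,P,Z): not NE [P2→S gives 4>0; P3→X gives 7>2]
(A,Q,X): not NE [P2→R gives 8>4; P3→Z gives 9>0]
(A,Q,Y): not NE [P1→C gives 7>3; P3→Z gives 9>2]
(A,Q,Z): not NE [P2→S gives 4>0]
(A,R,X): not NE [P3→Z gives 5>4]
(A,R,Y): not NE [P1→B gives 5>1; P2→Q gives 8>4; P3→Z gives 5>0]
(A,R,Z): not NE [P1→C gives 9>5; P2→S gives 4>1]
(A,S,X): not NE [P2→R gives 8>4]
(A,S,Y): not NE [P2→Q gives 8>1]
(A,S,Z): not NE [P1→C gives 9>3; P3→Y gives 7>3]
(B,P,X): not NE [P1→C gives 10>9]
(B,P,Y): not NE [P1→A gives 4>2; P2→R gives 6>1; P3→X gives 8>7]
(B,P,Z): not NE [P1→C gives 4>0; P3→X gives 8>2]
(B,Q,X): not NE [P1→A gives 3>2; P2→P gives 8>2; P3→Z gives 9>6]
(B,Q,Y): not NE [P2→R gives 6>2]
(B,Q,Z): not NE [P1→A gives 9>6; P2→P gives 8>7]
(B,R,X): not NE [P1→A gives 8>6; P2→P gives 8>0; P3→Z gives 6>2]
(B,R,Y): not NE [P3→Z gives 6>2]
(B,R,Z): not NE [P1→C gives 9>0; P2→P gives 8>1]
(B,S,X): not NE [P1→C gives 3>2; P2→P gives 8>1; P3→Z gives 5>2]
(B,S,Y): not NE [P1→C gives 5>2; P2→R gives 6>0; P3→Z gives 5>1]
(B,S,Z): not NE [P1→C gives 9>8; P2→P gives 8>2]
(C,P,X): not NE [P2→S gives 8>4; P3→Z gives 8>6]
(C,P,Y): not NE [P1→A gives 4>0; P3→Z gives 8>2]
(C,P,Z): not NE [P2→R gives 10>4]
(C,Q,X): not NE [P1→A gives 3>1; P2→S gives 8>4]
(C,Q,Y): not NE [P2→P gives 9>0; P3→Z gives 9>7]
(C,Q,Z): not NE [P1→A gives 9>4; P2→R gives 10>9]
(C,R,X): not NE [P1→A gives 8>0; P2→S gives 8>4; P3→Z gives 8>6]
(C,R,Y): not NE [P1→B gives 5>3; P2→P gives 9>2; P3→Z gives 8>6]
(C,R,Z): NE
(C,S,X): NE
(C,S,Y): not NE [P2→P gives 9>5; P3→X gives 8>6]
(C,S,Z): not NE [P2→R gives 10>8; P3→X gives 8>4]

Nash profiles: (C,R,Z), (C,S,X)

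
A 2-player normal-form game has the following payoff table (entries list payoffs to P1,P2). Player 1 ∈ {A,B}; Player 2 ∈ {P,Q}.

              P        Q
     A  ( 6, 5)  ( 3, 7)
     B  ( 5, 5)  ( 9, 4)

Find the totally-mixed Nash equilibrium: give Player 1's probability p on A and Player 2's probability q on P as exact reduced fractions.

P1 indiff ⇒ q·6+(1-q)·3 = q·5+(1-q)·9 ⇒ q(1) = (1-q)(6) ⇒ q = 6/7
P2 indiff ⇒ p·5+(1-p)·5 = p·7+(1-p)·4 ⇒ p(-2) = (1-p)(-1) ⇒ p = 1/3

P1 mixes 1/3 on A; P2 mixes 6/7 on P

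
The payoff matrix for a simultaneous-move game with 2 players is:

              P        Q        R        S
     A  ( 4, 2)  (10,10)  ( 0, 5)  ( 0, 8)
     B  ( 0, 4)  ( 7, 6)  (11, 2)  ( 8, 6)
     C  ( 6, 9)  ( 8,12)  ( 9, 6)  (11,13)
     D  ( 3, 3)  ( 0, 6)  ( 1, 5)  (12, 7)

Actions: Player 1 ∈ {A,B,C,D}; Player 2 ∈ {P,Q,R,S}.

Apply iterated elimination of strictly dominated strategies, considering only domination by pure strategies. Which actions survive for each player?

IESDS → P1:{A,C,D} P2:{Q,S}

P2 drop P (Q beats it: A:10>2 B:6>4 C:12>9 D:6>3)
P2 drop R (Q beats it: A:10>5 B:6>2 C:12>6 D:6>5)
P1 drop B (C beats it: Q:8>7 S:11>8)
P1→{A,C,D} P2→{Q,S}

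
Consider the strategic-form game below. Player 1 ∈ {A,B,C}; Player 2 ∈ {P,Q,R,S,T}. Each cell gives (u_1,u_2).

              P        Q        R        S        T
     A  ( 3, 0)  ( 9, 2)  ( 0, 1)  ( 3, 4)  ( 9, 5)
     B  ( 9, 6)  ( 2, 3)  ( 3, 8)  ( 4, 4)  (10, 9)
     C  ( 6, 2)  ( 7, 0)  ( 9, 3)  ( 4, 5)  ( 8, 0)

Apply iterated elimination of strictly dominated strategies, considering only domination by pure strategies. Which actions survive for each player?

IESDS → P1:{B,C} P2:{R,S,T}

P2 drop P (R beats it: A:1>0 B:8>6 C:3>2)
P2 drop Q (S beats it: A:4>2 B:4>3 C:5>0)
P1 drop A (B beats it: R:3>0 S:4>3 T:10>9)
P1→{B,C} P2→{R,S,T}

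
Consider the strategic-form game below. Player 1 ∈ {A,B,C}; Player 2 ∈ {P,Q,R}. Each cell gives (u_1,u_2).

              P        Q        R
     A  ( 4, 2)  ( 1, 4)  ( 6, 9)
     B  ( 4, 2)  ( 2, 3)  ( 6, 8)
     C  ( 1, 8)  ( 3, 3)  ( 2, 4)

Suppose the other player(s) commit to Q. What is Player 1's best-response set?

BR_1 = {C}

u_1(A vs Q) = 1
u_1(B vs Q) = 2
u_1(C vs Q) = 3
max payoff 3 at {C}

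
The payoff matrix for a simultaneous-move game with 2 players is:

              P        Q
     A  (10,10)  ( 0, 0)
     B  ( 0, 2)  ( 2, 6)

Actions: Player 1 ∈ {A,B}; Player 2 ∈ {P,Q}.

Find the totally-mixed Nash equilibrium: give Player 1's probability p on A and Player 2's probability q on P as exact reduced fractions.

P1 indiff ⇒ q·10+(1-q)·0 = q·0+(1-q)·2 ⇒ q(10) = (1-q)(2) ⇒ q = 1/6
P2 indiff ⇒ p·10+(1-p)·2 = p·0+(1-p)·6 ⇒ p(10) = (1-p)(4) ⇒ p = 2/7

p=2/7, q=1/6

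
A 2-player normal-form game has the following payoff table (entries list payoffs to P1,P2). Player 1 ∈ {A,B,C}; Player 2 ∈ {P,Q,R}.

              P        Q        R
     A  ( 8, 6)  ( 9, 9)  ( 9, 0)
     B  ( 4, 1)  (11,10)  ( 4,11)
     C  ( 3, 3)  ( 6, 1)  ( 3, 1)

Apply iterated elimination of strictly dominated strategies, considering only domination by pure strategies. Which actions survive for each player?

Remaining: P1:{A,B} P2:{Q,R}

P1 drop C (A beats it: P:8>3 Q:9>6 R:9>3)
P2 drop P (Q beats it: A:9>6 B:10>1)
P1→{A,B} P2→{Q,R}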